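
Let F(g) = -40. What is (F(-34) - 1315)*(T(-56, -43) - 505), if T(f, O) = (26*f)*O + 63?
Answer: -84234930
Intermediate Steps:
T(f, O) = 63 + 26*O*f (T(f, O) = 26*O*f + 63 = 63 + 26*O*f)
(F(-34) - 1315)*(T(-56, -43) - 505) = (-40 - 1315)*((63 + 26*(-43)*(-56)) - 505) = -1355*((63 + 62608) - 505) = -1355*(62671 - 505) = -1355*62166 = -84234930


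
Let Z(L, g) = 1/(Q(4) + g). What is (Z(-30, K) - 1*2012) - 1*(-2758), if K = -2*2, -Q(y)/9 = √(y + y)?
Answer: 117869/158 - 9*√2/316 ≈ 745.97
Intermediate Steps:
Q(y) = -9*√2*√y (Q(y) = -9*√(y + y) = -9*√2*√y)
K = -4
Z(L, g) = 1/(g - 18*√2) (Z(L, g) = 1/(-9*√2*√4 + g) = 1/(-9*√2*2 + g) = 1/(-18*√2 + g) = 1/(g - 18*√2))
(Z(-30, K) - 1*2012) - 1*(-2758) = (1/(-4 - 18*√2) - 1*2012) - 1*(-2758) = (1/(-4 - 18*√2) - 2012) + 2758 = (-2012 + 1/(-4 - 18*√2)) + 2758 = 746 + 1/(-4 - 18*√2)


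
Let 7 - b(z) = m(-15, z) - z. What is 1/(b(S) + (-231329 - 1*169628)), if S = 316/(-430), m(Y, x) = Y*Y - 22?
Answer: -215/86248053 ≈ -2.4928e-6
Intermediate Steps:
m(Y, x) = -22 + Y² (m(Y, x) = Y² - 22 = -22 + Y²)
S = -158/215 (S = 316*(-1/430) = -158/215 ≈ -0.73488)
b(z) = -196 + z (b(z) = 7 - ((-22 + (-15)²) - z) = 7 - ((-22 + 225) - z) = 7 - (203 - z) = 7 + (-203 + z) = -196 + z)
1/(b(S) + (-231329 - 1*169628)) = 1/((-196 - 158/215) + (-231329 - 1*169628)) = 1/(-42298/215 + (-231329 - 169628)) = 1/(-42298/215 - 400957) = 1/(-86248053/215) = -215/86248053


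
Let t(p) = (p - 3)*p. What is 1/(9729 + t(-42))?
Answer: 1/11619 ≈ 8.6066e-5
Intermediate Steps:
t(p) = p*(-3 + p) (t(p) = (-3 + p)*p = p*(-3 + p))
1/(9729 + t(-42)) = 1/(9729 - 42*(-3 - 42)) = 1/(9729 - 42*(-45)) = 1/(9729 + 1890) = 1/11619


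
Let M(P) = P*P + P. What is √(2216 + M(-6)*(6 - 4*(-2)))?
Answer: 2*√659 ≈ 51.342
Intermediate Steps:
M(P) = P + P² (M(P) = P² + P = P + P²)
√(2216 + M(-6)*(6 - 4*(-2))) = √(2216 + (-6*(1 - 6))*(6 - 4*(-2))) = √(2216 + (-6*(-5))*(6 + 8)) = √(2216 + 30*14) = √(2216 + 420) = √2636 = 2*√659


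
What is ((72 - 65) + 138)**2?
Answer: 21025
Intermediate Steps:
((72 - 65) + 138)**2 = (7 + 138)**2 = 145**2 = 21025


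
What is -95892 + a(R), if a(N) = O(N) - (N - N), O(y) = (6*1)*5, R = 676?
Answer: -95862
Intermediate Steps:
O(y) = 30 (O(y) = 6*5 = 30)
a(N) = 30 (a(N) = 30 - (N - N) = 30 - 1*0 = 30 + 0 = 30)
-95892 + a(R) = -95892 + 30 = -95862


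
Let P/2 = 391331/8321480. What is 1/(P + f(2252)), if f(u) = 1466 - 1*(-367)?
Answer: 4160740/7627027751 ≈ 0.00054553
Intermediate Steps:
P = 391331/4160740 (P = 2*(391331/8321480) = 391331/4160740 ≈ 0.094053)
f(u) = 1833 (f(u) = 1466 + 367 = 1833)
1/(P + f(2252)) = 1/(391331/4160740 + 1833) = 1/(7627027751/4160740) = 4160740/7627027751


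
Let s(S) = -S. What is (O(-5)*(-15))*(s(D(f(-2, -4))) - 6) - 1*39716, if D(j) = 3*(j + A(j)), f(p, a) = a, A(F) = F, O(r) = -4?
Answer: -38636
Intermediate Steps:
D(j) = 6*j (D(j) = 3*(j + j) = 3*(2*j) = 6*j)
(O(-5)*(-15))*(s(D(f(-2, -4))) - 6) - 1*39716 = (-4*(-15))*(-6*(-4) - 6) - 1*39716 = 60*(-1*(-24) - 6) - 39716 = 60*(24 - 6) - 39716 = 60*18 - 39716 = 1080 - 39716 = -38636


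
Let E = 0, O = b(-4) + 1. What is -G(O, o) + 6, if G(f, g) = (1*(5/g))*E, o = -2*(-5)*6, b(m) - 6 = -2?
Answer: 6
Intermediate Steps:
b(m) = 4 (b(m) = 6 - 2 = 4)
o = 60 (o = 10*6 = 60)
O = 5 (O = 4 + 1 = 5)
G(f, g) = 0 (G(f, g) = (1*(5/g))*0 = (5/g)*0 = 0)
-G(O, o) + 6 = -1*0 + 6 = 0 + 6 = 6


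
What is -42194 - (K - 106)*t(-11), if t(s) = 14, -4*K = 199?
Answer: -80027/2 ≈ -40014.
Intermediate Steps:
K = -199/4 (K = -1/4*199 = -199/4 ≈ -49.750)
-42194 - (K - 106)*t(-11) = -42194 - (-199/4 - 106)*14 = -42194 - (-623)*14/4 = -42194 - 1*(-4361/2) = -42194 + 4361/2 = -80027/2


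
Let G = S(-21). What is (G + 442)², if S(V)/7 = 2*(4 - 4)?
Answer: 195364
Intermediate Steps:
S(V) = 0 (S(V) = 7*(2*(4 - 4)) = 7*(2*0) = 7*0 = 0)
G = 0
(G + 442)² = (0 + 442)² = 442² = 195364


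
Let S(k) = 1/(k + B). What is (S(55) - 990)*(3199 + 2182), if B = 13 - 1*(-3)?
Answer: -378225109/71 ≈ -5.3271e+6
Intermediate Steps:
B = 16 (B = 13 + 3 = 16)
S(k) = 1/(16 + k) (S(k) = 1/(k + 16) = 1/(16 + k))
(S(55) - 990)*(3199 + 2182) = (1/(16 + 55) - 990)*(3199 + 2182) = (1/71 - 990)*5381 = -70289/71*5381 = -378225109/71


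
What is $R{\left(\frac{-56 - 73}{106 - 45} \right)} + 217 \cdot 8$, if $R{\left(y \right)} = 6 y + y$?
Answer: $\frac{104993}{61} \approx 1721.2$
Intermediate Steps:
$R{\left(y \right)} = 7 y$
$R{\left(\frac{-56 - 73}{106 - 45} \right)} + 217 \cdot 8 = 7 \frac{-56 - 73}{106 - 45} + 217 \cdot 8 = 7 \left(- \frac{129}{61}\right) + 1736 = - \frac{903}{61} + 1736 = \frac{104993}{61}$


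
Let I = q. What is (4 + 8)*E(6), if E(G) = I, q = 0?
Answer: 0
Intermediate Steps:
I = 0
E(G) = 0
(4 + 8)*E(6) = (4 + 8)*0 = 12*0 = 0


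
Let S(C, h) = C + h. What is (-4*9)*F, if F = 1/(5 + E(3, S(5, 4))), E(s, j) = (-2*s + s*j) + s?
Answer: -36/29 ≈ -1.2414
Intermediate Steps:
E(s, j) = -s + j*s (E(s, j) = (-2*s + j*s) + s = -s + j*s)
F = 1/29 (F = 1/(5 + 3*(-1 + (5 + 4))) = 1/(5 + 3*(-1 + 9)) = 1/(5 + 3*8) = 1/(5 + 24) = 1/29 ≈ 0.034483)
(-4*9)*F = -4*9*(1/29) = -36*1/29 = -36/29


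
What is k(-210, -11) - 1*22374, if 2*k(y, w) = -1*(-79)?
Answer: -44669/2 ≈ -22335.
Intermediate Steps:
k(y, w) = 79/2 (k(y, w) = (-1*(-79))/2 = (½)*79 = 79/2)
k(-210, -11) - 1*22374 = 79/2 - 1*22374 = 79/2 - 22374 = -44669/2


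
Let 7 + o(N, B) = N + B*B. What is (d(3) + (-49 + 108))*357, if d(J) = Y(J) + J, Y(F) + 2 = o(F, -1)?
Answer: 20349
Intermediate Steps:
o(N, B) = -7 + N + B² (o(N, B) = -7 + (N + B*B) = -7 + (N + B²) = -7 + N + B²)
Y(F) = -8 + F (Y(F) = -2 + (-7 + F + (-1)²) = -2 + (-7 + F + 1) = -2 + (-6 + F) = -8 + F)
d(J) = -8 + 2*J (d(J) = (-8 + J) + J = -8 + 2*J)
(d(3) + (-49 + 108))*357 = ((-8 + 2*3) + (-49 + 108))*357 = ((-8 + 6) + 59)*357 = (-2 + 59)*357 = 57*357 = 20349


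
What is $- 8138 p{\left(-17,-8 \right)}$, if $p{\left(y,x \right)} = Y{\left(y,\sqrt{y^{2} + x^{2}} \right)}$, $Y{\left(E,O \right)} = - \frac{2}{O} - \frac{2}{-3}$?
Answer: $- \frac{16276}{3} + \frac{16276 \sqrt{353}}{353} \approx -4559.0$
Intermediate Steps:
$Y{\left(E,O \right)} = \frac{2}{3} - \frac{2}{O}$ ($Y{\left(E,O \right)} = - \frac{2}{O} - - \frac{2}{3} = - \frac{2}{O} + \frac{2}{3} = \frac{2}{3} - \frac{2}{O}$)
$p{\left(y,x \right)} = \frac{2}{3} - \frac{2}{\sqrt{x^{2} + y^{2}}}$ ($p{\left(y,x \right)} = \frac{2}{3} - \frac{2}{\sqrt{y^{2} + x^{2}}} = \frac{2}{3} - \frac{2}{\sqrt{x^{2} + y^{2}}}$)
$- 8138 p{\left(-17,-8 \right)} = - 8138 \left(\frac{2}{3} - \frac{2}{\sqrt{\left(-8\right)^{2} + \left(-17\right)^{2}}}\right) = - 8138 \left(\frac{2}{3} - \frac{2}{\sqrt{64 + 289}}\right) = - 8138 \left(\frac{2}{3} - \frac{2}{\sqrt{353}}\right) = - 8138 \left(\frac{2}{3} - 2 \frac{\sqrt{353}}{353}\right) = - 8138 \left(\frac{2}{3} - \frac{2 \sqrt{353}}{353}\right) = - \frac{16276}{3} + \frac{16276 \sqrt{353}}{353}$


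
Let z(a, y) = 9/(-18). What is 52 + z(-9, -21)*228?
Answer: -62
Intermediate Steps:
z(a, y) = -½ (z(a, y) = 9*(-1/18) = -½)
52 + z(-9, -21)*228 = 52 - ½*228 = 52 - 114 = -62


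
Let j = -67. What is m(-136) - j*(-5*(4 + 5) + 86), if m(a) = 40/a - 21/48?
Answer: 746985/272 ≈ 2746.3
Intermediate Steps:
m(a) = -7/16 + 40/a (m(a) = 40/a - 21*1/48 = 40/a - 7/16 = -7/16 + 40/a)
m(-136) - j*(-5*(4 + 5) + 86) = (-7/16 + 40/(-136)) - (-67)*(-5*(4 + 5) + 86) = (-7/16 + 40*(-1/136)) - (-67)*(-5*9 + 86) = (-7/16 - 5/17) - (-67)*(-45 + 86) = -199/272 - (-67)*41 = -199/272 - 1*(-2747) = -199/272 + 2747 = 746985/272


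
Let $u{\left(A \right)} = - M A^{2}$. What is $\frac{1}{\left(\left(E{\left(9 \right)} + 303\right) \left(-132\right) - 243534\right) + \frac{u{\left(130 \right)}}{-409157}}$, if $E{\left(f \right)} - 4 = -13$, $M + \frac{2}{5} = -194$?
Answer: $- \frac{409157}{115525491054} \approx -3.5417 \cdot 10^{-6}$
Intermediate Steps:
$M = - \frac{972}{5}$ ($M = - \frac{2}{5} - 194 = - \frac{972}{5} \approx -194.4$)
$E{\left(f \right)} = -9$ ($E{\left(f \right)} = 4 - 13 = -9$)
$u{\left(A \right)} = \frac{972 A^{2}}{5}$ ($u{\left(A \right)} = \left(-1\right) \left(- \frac{972}{5}\right) A^{2} = \frac{972 A^{2}}{5}$)
$\frac{1}{\left(\left(E{\left(9 \right)} + 303\right) \left(-132\right) - 243534\right) + \frac{u{\left(130 \right)}}{-409157}} = \frac{1}{\left(\left(-9 + 303\right) \left(-132\right) - 243534\right) + \frac{\frac{972}{5} \cdot 130^{2}}{-409157}} = \frac{1}{\left(294 \left(-132\right) - 243534\right) + \frac{972}{5} \cdot 16900 \left(- \frac{1}{409157}\right)} = \frac{1}{\left(-38808 - 243534\right) + 3285360 \left(- \frac{1}{409157}\right)} = \frac{1}{-282342 - \frac{3285360}{409157}} = \frac{1}{- \frac{115525491054}{409157}} = - \frac{409157}{115525491054}$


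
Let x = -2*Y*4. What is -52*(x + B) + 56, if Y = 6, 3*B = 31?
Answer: 6044/3 ≈ 2014.7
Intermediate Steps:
B = 31/3 (B = (1/3)*31 = 31/3 ≈ 10.333)
x = -48 (x = -2*6*4 = -12*4 = -48)
-52*(x + B) + 56 = -52*(-48 + 31/3) + 56 = -52*(-113/3) + 56 = 5876/3 + 56 = 6044/3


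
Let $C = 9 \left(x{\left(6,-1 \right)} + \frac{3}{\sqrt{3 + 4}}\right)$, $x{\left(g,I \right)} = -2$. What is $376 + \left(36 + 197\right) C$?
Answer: $-3818 + \frac{6291 \sqrt{7}}{7} \approx -1440.2$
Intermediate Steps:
$C = -18 + \frac{27 \sqrt{7}}{7}$ ($C = 9 \left(-2 + \frac{3}{\sqrt{3 + 4}}\right) = 9 \left(-2 + \frac{3}{\sqrt{7}}\right) = 9 \left(-2 + 3 \frac{\sqrt{7}}{7}\right) = 9 \left(-2 + \frac{3 \sqrt{7}}{7}\right) = -18 + \frac{27 \sqrt{7}}{7} \approx -7.795$)
$376 + \left(36 + 197\right) C = 376 + \left(36 + 197\right) \left(-18 + \frac{27 \sqrt{7}}{7}\right) = 376 + 233 \left(-18 + \frac{27 \sqrt{7}}{7}\right) = 376 - \left(4194 - \frac{6291 \sqrt{7}}{7}\right) = -3818 + \frac{6291 \sqrt{7}}{7}$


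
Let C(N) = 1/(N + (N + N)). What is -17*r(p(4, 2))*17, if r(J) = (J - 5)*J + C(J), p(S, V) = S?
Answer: 13583/12 ≈ 1131.9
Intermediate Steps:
C(N) = 1/(3*N) (C(N) = 1/(N + 2*N) = 1/(3*N))
r(J) = 1/(3*J) + J*(-5 + J) (r(J) = (J - 5)*J + 1/(3*J) = (-5 + J)*J + 1/(3*J) = J*(-5 + J) + 1/(3*J) = 1/(3*J) + J*(-5 + J))
-17*r(p(4, 2))*17 = -17*(4² - 5*4 + (⅓)/4)*17 = -17*(16 - 20 + (⅓)*(¼))*17 = -17*(16 - 20 + 1/12)*17 = -17*(-47/12)*17 = (799/12)*17 = 13583/12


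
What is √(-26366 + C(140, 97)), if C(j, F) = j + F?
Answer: I*√26129 ≈ 161.64*I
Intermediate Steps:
C(j, F) = F + j
√(-26366 + C(140, 97)) = √(-26366 + (97 + 140)) = √(-26366 + 237) = √(-26129) = I*√26129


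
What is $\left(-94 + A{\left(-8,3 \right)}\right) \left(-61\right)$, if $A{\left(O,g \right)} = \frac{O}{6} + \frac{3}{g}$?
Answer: $\frac{17263}{3} \approx 5754.3$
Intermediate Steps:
$A{\left(O,g \right)} = \frac{3}{g} + \frac{O}{6}$ ($A{\left(O,g \right)} = O \frac{1}{6} + \frac{3}{g} = \frac{O}{6} + \frac{3}{g} = \frac{3}{g} + \frac{O}{6}$)
$\left(-94 + A{\left(-8,3 \right)}\right) \left(-61\right) = \left(-94 + \left(\frac{3}{3} + \frac{1}{6} \left(-8\right)\right)\right) \left(-61\right) = \left(-94 + \left(3 \cdot \frac{1}{3} - \frac{4}{3}\right)\right) \left(-61\right) = \left(-94 + \left(1 - \frac{4}{3}\right)\right) \left(-61\right) = \left(-94 - \frac{1}{3}\right) \left(-61\right) = \left(- \frac{283}{3}\right) \left(-61\right) = \frac{17263}{3}$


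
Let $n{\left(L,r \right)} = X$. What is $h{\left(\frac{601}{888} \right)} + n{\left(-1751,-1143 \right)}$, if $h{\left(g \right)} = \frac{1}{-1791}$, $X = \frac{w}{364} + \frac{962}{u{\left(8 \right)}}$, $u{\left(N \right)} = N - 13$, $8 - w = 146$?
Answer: $- \frac{314194249}{1629810} \approx -192.78$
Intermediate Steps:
$w = -138$ ($w = 8 - 146 = -138$)
$u{\left(N \right)} = -13 + N$
$X = - \frac{175429}{910}$ ($X = - \frac{138}{364} + \frac{962}{-13 + 8} = \left(-138\right) \frac{1}{364} + \frac{962}{-5} = - \frac{69}{182} + 962 \left(- \frac{1}{5}\right) = - \frac{69}{182} - \frac{962}{5} = - \frac{175429}{910} \approx -192.78$)
$n{\left(L,r \right)} = - \frac{175429}{910}$
$h{\left(g \right)} = - \frac{1}{1791}$
$h{\left(\frac{601}{888} \right)} + n{\left(-1751,-1143 \right)} = - \frac{1}{1791} - \frac{175429}{910} = - \frac{314194249}{1629810}$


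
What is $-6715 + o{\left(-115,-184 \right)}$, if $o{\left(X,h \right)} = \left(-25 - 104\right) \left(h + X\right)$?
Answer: $31856$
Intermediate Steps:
$o{\left(X,h \right)} = - 129 X - 129 h$ ($o{\left(X,h \right)} = - 129 \left(X + h\right) = - 129 X - 129 h$)
$-6715 + o{\left(-115,-184 \right)} = -6715 - -38571 = -6715 + \left(14835 + 23736\right) = -6715 + 38571 = 31856$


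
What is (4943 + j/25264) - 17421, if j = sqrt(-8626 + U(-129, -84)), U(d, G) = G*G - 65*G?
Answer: -12478 + sqrt(3890)/25264 ≈ -12478.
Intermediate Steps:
U(d, G) = G**2 - 65*G
j = sqrt(3890) (j = sqrt(-8626 - 84*(-65 - 84)) = sqrt(-8626 - 84*(-149)) = sqrt(-8626 + 12516) = sqrt(3890) ≈ 62.370)
(4943 + j/25264) - 17421 = (4943 + sqrt(3890)/25264) - 17421 = -12478 + sqrt(3890)/25264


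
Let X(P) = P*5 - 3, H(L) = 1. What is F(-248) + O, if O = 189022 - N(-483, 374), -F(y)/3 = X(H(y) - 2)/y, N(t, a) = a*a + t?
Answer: 1538496/31 ≈ 49629.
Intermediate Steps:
N(t, a) = t + a**2 (N(t, a) = a**2 + t = t + a**2)
X(P) = -3 + 5*P (X(P) = 5*P - 3 = -3 + 5*P)
F(y) = 24/y (F(y) = -3*(-3 + 5*(1 - 2))/y = -3*(-3 + 5*(-1))/y = -3*(-3 - 5)/y = -(-24)/y = 24/y)
O = 49629 (O = 189022 - (-483 + 374**2) = 189022 - (-483 + 139876) = 189022 - 1*139393 = 189022 - 139393 = 49629)
F(-248) + O = 24/(-248) + 49629 = 24*(-1/248) + 49629 = -3/31 + 49629 = 1538496/31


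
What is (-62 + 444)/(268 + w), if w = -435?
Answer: -382/167 ≈ -2.2874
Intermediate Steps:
(-62 + 444)/(268 + w) = (-62 + 444)/(268 - 435) = 382/(-167) = 382*(-1/167) = -382/167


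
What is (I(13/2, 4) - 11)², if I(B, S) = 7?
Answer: 16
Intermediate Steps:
(I(13/2, 4) - 11)² = (7 - 11)² = (-4)² = 16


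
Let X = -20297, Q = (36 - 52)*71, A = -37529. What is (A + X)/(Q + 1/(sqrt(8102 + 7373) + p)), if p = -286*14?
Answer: 210426438276616/4133858238285 - 57826*sqrt(619)/4133858238285 ≈ 50.903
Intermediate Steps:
p = -4004
Q = -1136 (Q = -16*71 = -1136)
(A + X)/(Q + 1/(sqrt(8102 + 7373) + p)) = (-37529 - 20297)/(-1136 + 1/(sqrt(8102 + 7373) - 4004)) = -57826/(-1136 + 1/(sqrt(15475) - 4004)) = -57826/(-1136 + 1/(5*sqrt(619) - 4004)) = -57826/(-1136 + 1/(-4004 + 5*sqrt(619)))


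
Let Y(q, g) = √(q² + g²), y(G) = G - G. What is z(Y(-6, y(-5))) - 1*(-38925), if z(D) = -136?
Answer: 38789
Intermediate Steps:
y(G) = 0
Y(q, g) = √(g² + q²)
z(Y(-6, y(-5))) - 1*(-38925) = -136 - 1*(-38925) = -136 + 38925 = 38789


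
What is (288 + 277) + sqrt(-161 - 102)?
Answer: 565 + I*sqrt(263) ≈ 565.0 + 16.217*I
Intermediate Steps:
(288 + 277) + sqrt(-161 - 102) = 565 + sqrt(-263) = 565 + I*sqrt(263)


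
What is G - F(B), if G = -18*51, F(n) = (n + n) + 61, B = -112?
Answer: -755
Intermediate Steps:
F(n) = 61 + 2*n (F(n) = 2*n + 61 = 61 + 2*n)
G = -918
G - F(B) = -918 - (61 + 2*(-112)) = -918 - (61 - 224) = -918 - 1*(-163) = -918 + 163 = -755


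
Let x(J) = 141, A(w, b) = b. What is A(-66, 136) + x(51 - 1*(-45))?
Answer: 277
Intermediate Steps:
A(-66, 136) + x(51 - 1*(-45)) = 136 + 141 = 277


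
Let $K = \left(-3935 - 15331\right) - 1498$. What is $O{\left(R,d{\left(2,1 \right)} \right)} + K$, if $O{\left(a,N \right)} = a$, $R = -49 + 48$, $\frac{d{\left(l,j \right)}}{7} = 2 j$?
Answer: $-20765$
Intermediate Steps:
$d{\left(l,j \right)} = 14 j$ ($d{\left(l,j \right)} = 7 \cdot 2 j = 14 j$)
$R = -1$
$K = -20764$ ($K = -19266 - 1498 = -20764$)
$O{\left(R,d{\left(2,1 \right)} \right)} + K = -1 - 20764 = -20765$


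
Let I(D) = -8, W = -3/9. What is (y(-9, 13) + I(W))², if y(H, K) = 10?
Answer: 4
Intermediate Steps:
W = -⅓ (W = -3*⅑ = -⅓ ≈ -0.33333)
(y(-9, 13) + I(W))² = (10 - 8)² = 2² = 4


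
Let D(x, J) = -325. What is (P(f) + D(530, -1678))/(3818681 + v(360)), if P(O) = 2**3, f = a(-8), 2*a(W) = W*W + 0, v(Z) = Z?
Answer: -317/3819041 ≈ -8.3005e-5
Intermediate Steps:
a(W) = W**2/2 (a(W) = (W*W + 0)/2 = (W**2 + 0)/2 = W**2/2)
f = 32 (f = (1/2)*(-8)**2 = (1/2)*64 = 32)
P(O) = 8
(P(f) + D(530, -1678))/(3818681 + v(360)) = (8 - 325)/(3818681 + 360) = -317/3819041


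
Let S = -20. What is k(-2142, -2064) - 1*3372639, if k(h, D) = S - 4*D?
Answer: -3364403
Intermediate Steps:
k(h, D) = -20 - 4*D
k(-2142, -2064) - 1*3372639 = (-20 - 4*(-2064)) - 1*3372639 = (-20 + 8256) - 3372639 = 8236 - 3372639 = -3364403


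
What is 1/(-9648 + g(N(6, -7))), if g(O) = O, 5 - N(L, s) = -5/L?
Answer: -6/57853 ≈ -0.00010371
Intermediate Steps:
N(L, s) = 5 + 5/L (N(L, s) = 5 - (-5)/L = 5 + 5/L)
1/(-9648 + g(N(6, -7))) = 1/(-9648 + (5 + 5/6)) = 1/(-9648 + 35/6) = 1/(-57853/6) = -6/57853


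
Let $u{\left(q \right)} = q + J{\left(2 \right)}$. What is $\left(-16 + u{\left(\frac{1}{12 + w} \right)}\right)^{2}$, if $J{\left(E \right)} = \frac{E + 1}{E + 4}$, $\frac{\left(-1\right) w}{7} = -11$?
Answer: $\frac{7601049}{31684} \approx 239.9$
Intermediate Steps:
$w = 77$ ($w = \left(-7\right) \left(-11\right) = 77$)
$J{\left(E \right)} = \frac{1 + E}{4 + E}$
$u{\left(q \right)} = \frac{1}{2} + q$ ($u{\left(q \right)} = q + \frac{1 + 2}{4 + 2} = q + \frac{1}{6} \cdot 3 = q + \frac{1}{2} = \frac{1}{2} + q$)
$\left(-16 + u{\left(\frac{1}{12 + w} \right)}\right)^{2} = \left(-16 + \left(\frac{1}{2} + \frac{1}{12 + 77}\right)\right)^{2} = \left(-16 + \left(\frac{1}{2} + \frac{1}{89}\right)\right)^{2} = \left(-16 + \frac{91}{178}\right)^{2} = \left(- \frac{2757}{178}\right)^{2} = \frac{7601049}{31684}$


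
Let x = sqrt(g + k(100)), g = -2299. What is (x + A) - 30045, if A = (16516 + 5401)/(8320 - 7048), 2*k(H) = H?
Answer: -38195323/1272 + I*sqrt(2249) ≈ -30028.0 + 47.424*I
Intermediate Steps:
k(H) = H/2
A = 21917/1272 ≈ 17.230
x = I*sqrt(2249) (x = sqrt(-2299 + (1/2)*100) = sqrt(-2299 + 50) = sqrt(-2249) = I*sqrt(2249) ≈ 47.424*I)
(x + A) - 30045 = (I*sqrt(2249) + 21917/1272) - 30045 = (21917/1272 + I*sqrt(2249)) - 30045 = -38195323/1272 + I*sqrt(2249)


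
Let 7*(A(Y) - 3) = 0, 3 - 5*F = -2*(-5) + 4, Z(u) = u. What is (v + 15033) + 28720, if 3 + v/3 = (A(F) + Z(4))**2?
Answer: 43891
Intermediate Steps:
F = -11/5 (F = 3/5 - (-2*(-5) + 4)/5 = 3/5 - (10 + 4)/5 = 3/5 - 1/5*14 = 3/5 - 14/5 = -11/5 ≈ -2.2000)
A(Y) = 3 (A(Y) = 3 + (1/7)*0 = 3 + 0 = 3)
v = 138 (v = -9 + 3*(3 + 4)**2 = -9 + 3*7**2 = -9 + 3*49 = -9 + 147 = 138)
(v + 15033) + 28720 = (138 + 15033) + 28720 = 15171 + 28720 = 43891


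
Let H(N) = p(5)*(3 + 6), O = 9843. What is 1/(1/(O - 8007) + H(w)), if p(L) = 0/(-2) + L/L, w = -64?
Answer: 1836/16525 ≈ 0.11110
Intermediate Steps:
p(L) = 1 (p(L) = 0*(-½) + 1 = 0 + 1 = 1)
H(N) = 9 (H(N) = 1*(3 + 6) = 1*9 = 9)
1/(1/(O - 8007) + H(w)) = 1/(1/(9843 - 8007) + 9) = 1/(1/1836 + 9) = 1/(16525/1836) = 1836/16525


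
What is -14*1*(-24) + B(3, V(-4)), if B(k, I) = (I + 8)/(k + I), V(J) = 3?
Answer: 2027/6 ≈ 337.83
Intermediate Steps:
B(k, I) = (8 + I)/(I + k)
-14*1*(-24) + B(3, V(-4)) = -14*1*(-24) + (8 + 3)/(3 + 3) = -14*(-24) + 11/6 = 336 + (⅙)*11 = 336 + 11/6 = 2027/6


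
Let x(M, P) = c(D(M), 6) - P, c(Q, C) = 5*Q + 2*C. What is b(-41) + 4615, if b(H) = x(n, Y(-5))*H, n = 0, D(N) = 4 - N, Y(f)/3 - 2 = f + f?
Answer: 2319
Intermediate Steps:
Y(f) = 6 + 6*f (Y(f) = 6 + 3*(f + f) = 6 + 3*(2*f) = 6 + 6*f)
c(Q, C) = 2*C + 5*Q
x(M, P) = 32 - P - 5*M (x(M, P) = (2*6 + 5*(4 - M)) - P = (12 + (20 - 5*M)) - P = (32 - 5*M) - P = 32 - P - 5*M)
b(H) = 56*H (b(H) = (32 - (6 + 6*(-5)) - 5*0)*H = (32 - (6 - 30) + 0)*H = (32 - 1*(-24) + 0)*H = (32 + 24 + 0)*H = 56*H)
b(-41) + 4615 = 56*(-41) + 4615 = -2296 + 4615 = 2319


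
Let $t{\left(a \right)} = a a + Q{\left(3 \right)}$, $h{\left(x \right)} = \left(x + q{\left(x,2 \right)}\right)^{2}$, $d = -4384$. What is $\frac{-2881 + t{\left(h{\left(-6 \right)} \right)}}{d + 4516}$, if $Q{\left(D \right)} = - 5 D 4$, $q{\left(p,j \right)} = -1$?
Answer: $- \frac{45}{11} \approx -4.0909$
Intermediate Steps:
$Q{\left(D \right)} = - 20 D$
$h{\left(x \right)} = \left(-1 + x\right)^{2}$ ($h{\left(x \right)} = \left(x - 1\right)^{2} = \left(-1 + x\right)^{2}$)
$t{\left(a \right)} = -60 + a^{2}$ ($t{\left(a \right)} = a a - 60 = a^{2} - 60 = -60 + a^{2}$)
$\frac{-2881 + t{\left(h{\left(-6 \right)} \right)}}{d + 4516} = \frac{-2881 - \left(60 - \left(\left(-1 - 6\right)^{2}\right)^{2}\right)}{-4384 + 4516} = \frac{-2881 - \left(60 - \left(\left(-7\right)^{2}\right)^{2}\right)}{132} = \left(-2881 - \left(60 - 49^{2}\right)\right) \frac{1}{132} = \left(-2881 + \left(-60 + 2401\right)\right) \frac{1}{132} = \left(-2881 + 2341\right) \frac{1}{132} = \left(-540\right) \frac{1}{132} = - \frac{45}{11}$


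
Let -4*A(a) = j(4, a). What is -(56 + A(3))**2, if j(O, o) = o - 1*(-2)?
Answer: -47961/16 ≈ -2997.6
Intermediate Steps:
j(O, o) = 2 + o (j(O, o) = o + 2 = 2 + o)
A(a) = -1/2 - a/4 (A(a) = -(2 + a)/4 = -1/2 - a/4)
-(56 + A(3))**2 = -(56 + (-1/2 - 1/4*3))**2 = -(56 + (-1/2 - 3/4))**2 = -(56 - 5/4)**2 = -(219/4)**2 = -1*47961/16 = -47961/16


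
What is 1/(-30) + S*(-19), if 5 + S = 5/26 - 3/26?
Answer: 36467/390 ≈ 93.505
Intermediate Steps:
S = -64/13 (S = -5 + (5/26 - 3/26) = -5 + 1/13 = -64/13 ≈ -4.9231)
1/(-30) + S*(-19) = 1/(-30) - 64/13*(-19) = -1/30 + 1216/13 = 36467/390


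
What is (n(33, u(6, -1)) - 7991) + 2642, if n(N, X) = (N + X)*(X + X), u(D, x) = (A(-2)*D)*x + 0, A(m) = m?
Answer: -4269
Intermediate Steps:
u(D, x) = -2*D*x (u(D, x) = (-2*D)*x + 0 = -2*D*x + 0 = -2*D*x)
n(N, X) = 2*X*(N + X) (n(N, X) = (N + X)*(2*X) = 2*X*(N + X))
(n(33, u(6, -1)) - 7991) + 2642 = (2*(-2*6*(-1))*(33 - 2*6*(-1)) - 7991) + 2642 = (2*12*(33 + 12) - 7991) + 2642 = (2*12*45 - 7991) + 2642 = (1080 - 7991) + 2642 = -6911 + 2642 = -4269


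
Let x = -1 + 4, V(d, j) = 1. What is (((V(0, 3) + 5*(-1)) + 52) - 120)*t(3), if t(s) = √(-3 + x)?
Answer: 0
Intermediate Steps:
x = 3
t(s) = 0 (t(s) = √(-3 + 3) = √0 = 0)
(((V(0, 3) + 5*(-1)) + 52) - 120)*t(3) = (((1 + 5*(-1)) + 52) - 120)*0 = (((1 - 5) + 52) - 120)*0 = ((-4 + 52) - 120)*0 = (48 - 120)*0 = -72*0 = 0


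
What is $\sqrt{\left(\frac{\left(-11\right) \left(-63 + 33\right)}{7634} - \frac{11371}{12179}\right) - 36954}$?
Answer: $\frac{73 i \sqrt{123853535736038}}{4226113} \approx 192.24 i$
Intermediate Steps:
$\sqrt{\left(\frac{\left(-11\right) \left(-63 + 33\right)}{7634} - \frac{11371}{12179}\right) - 36954} = \sqrt{\left(\left(-11\right) \left(-30\right) \frac{1}{7634} - \frac{11371}{12179}\right) - 36954} = \sqrt{\left(330 \cdot \frac{1}{7634} - \frac{11371}{12179}\right) - 36954} = \sqrt{\left(\frac{15}{347} - \frac{11371}{12179}\right) - 36954} = \sqrt{- \frac{3763052}{4226113} - 36954} = \sqrt{- \frac{156175542854}{4226113}} = \frac{73 i \sqrt{123853535736038}}{4226113}$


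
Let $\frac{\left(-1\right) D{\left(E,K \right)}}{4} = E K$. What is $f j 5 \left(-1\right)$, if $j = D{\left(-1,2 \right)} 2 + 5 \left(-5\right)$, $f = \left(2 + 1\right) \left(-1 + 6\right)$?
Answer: $675$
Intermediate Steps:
$D{\left(E,K \right)} = - 4 E K$
$f = 15$ ($f = 3 \cdot 5 = 15$)
$j = -9$ ($j = \left(-4\right) \left(-1\right) 2 \cdot 2 + 5 \left(-5\right) = 8 \cdot 2 - 25 = 16 - 25 = -9$)
$f j 5 \left(-1\right) = 15 \left(-9\right) 5 \left(-1\right) = \left(-135\right) \left(-5\right) = 675$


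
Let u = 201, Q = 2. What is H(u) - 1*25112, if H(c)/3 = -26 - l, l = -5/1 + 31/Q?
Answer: -50443/2 ≈ -25222.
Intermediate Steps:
l = 21/2 (l = -5/1 + 31/2 = -5*1 + 31*(½) = -5 + 31/2 = 21/2 ≈ 10.500)
H(c) = -219/2 (H(c) = 3*(-26 - 1*21/2) = 3*(-26 - 21/2) = 3*(-73/2) = -219/2)
H(u) - 1*25112 = -219/2 - 1*25112 = -219/2 - 25112 = -50443/2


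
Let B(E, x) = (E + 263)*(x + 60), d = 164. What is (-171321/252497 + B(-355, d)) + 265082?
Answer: 61728780257/252497 ≈ 2.4447e+5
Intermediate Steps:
B(E, x) = (60 + x)*(263 + E) (B(E, x) = (263 + E)*(60 + x) = (60 + x)*(263 + E))
(-171321/252497 + B(-355, d)) + 265082 = (-171321/252497 + (15780 + 60*(-355) + 263*164 - 355*164)) + 265082 = (-171321*1/252497 + (15780 - 21300 + 43132 - 58220)) + 265082 = (-171321/252497 - 20608) + 265082 = -5203629497/252497 + 265082 = 61728780257/252497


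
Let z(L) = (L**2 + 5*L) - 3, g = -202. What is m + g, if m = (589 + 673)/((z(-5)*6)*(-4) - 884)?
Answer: -82643/406 ≈ -203.55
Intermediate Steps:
z(L) = -3 + L**2 + 5*L
m = -631/406 (m = (589 + 673)/(((-3 + (-5)**2 + 5*(-5))*6)*(-4) - 884) = 1262/(((-3 + 25 - 25)*6)*(-4) - 884) = 1262/(-3*6*(-4) - 884) = 1262/(-18*(-4) - 884) = 1262/(72 - 884) = 1262/(-812) = 1262*(-1/812) = -631/406 ≈ -1.5542)
m + g = -631/406 - 202 = -82643/406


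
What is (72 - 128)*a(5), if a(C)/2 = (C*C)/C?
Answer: -560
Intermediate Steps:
a(C) = 2*C (a(C) = 2*((C*C)/C) = 2*(C**2/C) = 2*C)
(72 - 128)*a(5) = (72 - 128)*(2*5) = -56*10 = -560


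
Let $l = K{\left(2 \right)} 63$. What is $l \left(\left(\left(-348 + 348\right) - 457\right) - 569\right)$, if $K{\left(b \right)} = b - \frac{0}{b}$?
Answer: $-129276$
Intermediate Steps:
$K{\left(b \right)} = b$ ($K{\left(b \right)} = b - 0 = b + 0 = b$)
$l = 126$ ($l = 2 \cdot 63 = 126$)
$l \left(\left(\left(-348 + 348\right) - 457\right) - 569\right) = 126 \left(\left(\left(-348 + 348\right) - 457\right) - 569\right) = 126 \left(\left(0 - 457\right) - 569\right) = 126 \left(-457 - 569\right) = 126 \left(-1026\right) = -129276$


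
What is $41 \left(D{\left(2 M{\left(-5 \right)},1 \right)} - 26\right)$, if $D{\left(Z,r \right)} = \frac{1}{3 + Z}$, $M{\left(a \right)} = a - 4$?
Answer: $- \frac{16031}{15} \approx -1068.7$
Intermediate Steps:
$M{\left(a \right)} = -4 + a$
$41 \left(D{\left(2 M{\left(-5 \right)},1 \right)} - 26\right) = 41 \left(\frac{1}{3 + 2 \left(-4 - 5\right)} - 26\right) = 41 \left(\frac{1}{3 + 2 \left(-9\right)} - 26\right) = 41 \left(\frac{1}{3 - 18} - 26\right) = 41 \left(\frac{1}{-15} - 26\right) = 41 \left(- \frac{1}{15} - 26\right) = 41 \left(- \frac{391}{15}\right) = - \frac{16031}{15}$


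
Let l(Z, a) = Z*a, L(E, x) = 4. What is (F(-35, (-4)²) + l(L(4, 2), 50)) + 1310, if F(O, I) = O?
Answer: 1475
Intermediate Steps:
(F(-35, (-4)²) + l(L(4, 2), 50)) + 1310 = (-35 + 4*50) + 1310 = (-35 + 200) + 1310 = 165 + 1310 = 1475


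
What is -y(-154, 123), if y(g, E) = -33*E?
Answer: 4059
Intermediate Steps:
-y(-154, 123) = -(-33)*123 = -1*(-4059) = 4059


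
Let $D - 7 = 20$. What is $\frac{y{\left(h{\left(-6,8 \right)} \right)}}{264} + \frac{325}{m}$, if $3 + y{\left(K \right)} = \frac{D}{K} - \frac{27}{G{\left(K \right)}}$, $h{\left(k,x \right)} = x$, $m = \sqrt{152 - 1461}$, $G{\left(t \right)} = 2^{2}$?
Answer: $- \frac{17}{704} - \frac{325 i \sqrt{1309}}{1309} \approx -0.024148 - 8.9828 i$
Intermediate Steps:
$D = 27$ ($D = 7 + 20 = 27$)
$G{\left(t \right)} = 4$
$m = i \sqrt{1309}$ ($m = \sqrt{-1309} = i \sqrt{1309} \approx 36.18 i$)
$y{\left(K \right)} = - \frac{39}{4} + \frac{27}{K}$ ($y{\left(K \right)} = -3 + \left(\frac{27}{K} - \frac{27}{4}\right) = -3 - \left(\frac{27}{4} - \frac{27}{K}\right) = - \frac{39}{4} + \frac{27}{K}$)
$\frac{y{\left(h{\left(-6,8 \right)} \right)}}{264} + \frac{325}{m} = \frac{- \frac{39}{4} + \frac{27}{8}}{264} + \frac{325}{i \sqrt{1309}} = \left(- \frac{39}{4} + 27 \cdot \frac{1}{8}\right) \frac{1}{264} + 325 \left(- \frac{i \sqrt{1309}}{1309}\right) = \left(- \frac{39}{4} + \frac{27}{8}\right) \frac{1}{264} - \frac{325 i \sqrt{1309}}{1309} = \left(- \frac{51}{8}\right) \frac{1}{264} - \frac{325 i \sqrt{1309}}{1309} = - \frac{17}{704} - \frac{325 i \sqrt{1309}}{1309}$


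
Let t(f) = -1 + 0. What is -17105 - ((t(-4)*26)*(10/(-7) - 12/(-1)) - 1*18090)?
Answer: 8819/7 ≈ 1259.9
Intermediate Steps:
t(f) = -1
-17105 - ((t(-4)*26)*(10/(-7) - 12/(-1)) - 1*18090) = -17105 - ((-1*26)*(10/(-7) - 12/(-1)) - 1*18090) = -17105 - (-26*(10*(-⅐) - 12*(-1)) - 18090) = -17105 - (-26*(-10/7 + 12) - 18090) = -17105 - (-26*74/7 - 18090) = -17105 - (-1924/7 - 18090) = -17105 - 1*(-128554/7) = -17105 + 128554/7 = 8819/7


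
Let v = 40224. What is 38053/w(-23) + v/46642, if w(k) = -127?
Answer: -884879789/2961767 ≈ -298.77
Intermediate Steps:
38053/w(-23) + v/46642 = 38053/(-127) + 40224/46642 = 38053*(-1/127) + 40224*(1/46642) = -38053/127 + 20112/23321 = -884879789/2961767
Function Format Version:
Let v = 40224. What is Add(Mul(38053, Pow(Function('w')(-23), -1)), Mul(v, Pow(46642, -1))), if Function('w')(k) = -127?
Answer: Rational(-884879789, 2961767) ≈ -298.77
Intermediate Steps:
Add(Mul(38053, Pow(Function('w')(-23), -1)), Mul(v, Pow(46642, -1))) = Add(Mul(38053, Pow(-127, -1)), Mul(40224, Pow(46642, -1))) = Add(Mul(38053, Rational(-1, 127)), Mul(40224, Rational(1, 46642))) = Add(Rational(-38053, 127), Rational(20112, 23321)) = Rational(-884879789, 2961767)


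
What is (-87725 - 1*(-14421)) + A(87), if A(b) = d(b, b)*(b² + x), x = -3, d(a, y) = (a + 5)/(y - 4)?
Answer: -5388160/83 ≈ -64918.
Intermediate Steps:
d(a, y) = (5 + a)/(-4 + y)
A(b) = (-3 + b²)*(5 + b)/(-4 + b) (A(b) = ((5 + b)/(-4 + b))*(b² - 3) = ((5 + b)/(-4 + b))*(-3 + b²) = (-3 + b²)*(5 + b)/(-4 + b))
(-87725 - 1*(-14421)) + A(87) = (-87725 - 1*(-14421)) + (-3 + 87²)*(5 + 87)/(-4 + 87) = (-87725 + 14421) + (-3 + 7569)*92/83 = -73304 + (1/83)*7566*92 = -73304 + 696072/83 = -5388160/83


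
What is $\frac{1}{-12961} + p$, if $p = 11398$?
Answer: $\frac{147729477}{12961} \approx 11398.0$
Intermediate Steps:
$\frac{1}{-12961} + p = \frac{1}{-12961} + 11398 = - \frac{1}{12961} + 11398 = \frac{147729477}{12961}$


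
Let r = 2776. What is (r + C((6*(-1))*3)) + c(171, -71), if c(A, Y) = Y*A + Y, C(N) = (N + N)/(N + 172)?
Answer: -726590/77 ≈ -9436.2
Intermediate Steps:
C(N) = 2*N/(172 + N) (C(N) = (2*N)/(172 + N) = 2*N/(172 + N))
c(A, Y) = Y + A*Y (c(A, Y) = A*Y + Y = Y + A*Y)
(r + C((6*(-1))*3)) + c(171, -71) = (2776 + 2*((6*(-1))*3)/(172 + (6*(-1))*3)) - 71*(1 + 171) = (2776 + 2*(-6*3)/(172 - 6*3)) - 71*172 = (2776 + 2*(-18)/(172 - 18)) - 12212 = (2776 + 2*(-18)/154) - 12212 = (2776 + 2*(-18)*(1/154)) - 12212 = (2776 - 18/77) - 12212 = 213734/77 - 12212 = -726590/77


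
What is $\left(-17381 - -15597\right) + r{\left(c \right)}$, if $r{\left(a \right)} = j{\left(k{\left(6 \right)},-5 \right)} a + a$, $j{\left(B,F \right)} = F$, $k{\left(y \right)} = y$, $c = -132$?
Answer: $-1256$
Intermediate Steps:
$r{\left(a \right)} = - 4 a$ ($r{\left(a \right)} = - 5 a + a = - 4 a$)
$\left(-17381 - -15597\right) + r{\left(c \right)} = \left(-17381 - -15597\right) - -528 = \left(-17381 + 15597\right) + 528 = -1784 + 528 = -1256$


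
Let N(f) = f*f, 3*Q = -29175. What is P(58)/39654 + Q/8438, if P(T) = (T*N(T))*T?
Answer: 47551479049/167300226 ≈ 284.23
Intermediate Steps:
Q = -9725 (Q = (⅓)*(-29175) = -9725)
N(f) = f²
P(T) = T⁴ (P(T) = (T*T²)*T = T³*T = T⁴)
P(58)/39654 + Q/8438 = 58⁴/39654 - 9725/8438 = 11316496*(1/39654) - 9725*1/8438 = 5658248/19827 - 9725/8438 = 47551479049/167300226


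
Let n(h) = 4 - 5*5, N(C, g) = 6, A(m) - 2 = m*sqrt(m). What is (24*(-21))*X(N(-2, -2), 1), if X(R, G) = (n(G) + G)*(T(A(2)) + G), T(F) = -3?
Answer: -20160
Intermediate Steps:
A(m) = 2 + m**(3/2) (A(m) = 2 + m*sqrt(m) = 2 + m**(3/2))
n(h) = -21 (n(h) = 4 - 25 = -21)
X(R, G) = (-21 + G)*(-3 + G)
(24*(-21))*X(N(-2, -2), 1) = (24*(-21))*(63 + 1**2 - 24*1) = -504*(63 + 1 - 24) = -504*40 = -20160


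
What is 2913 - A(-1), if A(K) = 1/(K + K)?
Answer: 5827/2 ≈ 2913.5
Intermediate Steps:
A(K) = 1/(2*K)
2913 - A(-1) = 2913 - 1/(2*(-1)) = 2913 - (-1)/2 = 2913 - 1*(-½) = 2913 + ½ = 5827/2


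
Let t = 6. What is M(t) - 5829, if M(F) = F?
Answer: -5823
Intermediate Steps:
M(t) - 5829 = 6 - 5829 = -5823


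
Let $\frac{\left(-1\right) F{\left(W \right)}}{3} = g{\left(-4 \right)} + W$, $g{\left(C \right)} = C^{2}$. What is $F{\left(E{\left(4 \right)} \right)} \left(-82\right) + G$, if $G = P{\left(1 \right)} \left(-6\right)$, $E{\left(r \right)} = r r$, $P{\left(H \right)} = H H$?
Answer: $7866$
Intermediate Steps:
$P{\left(H \right)} = H^{2}$
$E{\left(r \right)} = r^{2}$
$G = -6$ ($G = 1^{2} \left(-6\right) = 1 \left(-6\right) = -6$)
$F{\left(W \right)} = -48 - 3 W$ ($F{\left(W \right)} = - 3 \left(\left(-4\right)^{2} + W\right) = - 3 \left(16 + W\right) = -48 - 3 W$)
$F{\left(E{\left(4 \right)} \right)} \left(-82\right) + G = \left(-48 - 3 \cdot 4^{2}\right) \left(-82\right) - 6 = \left(-48 - 48\right) \left(-82\right) - 6 = \left(-96\right) \left(-82\right) - 6 = 7872 - 6 = 7866$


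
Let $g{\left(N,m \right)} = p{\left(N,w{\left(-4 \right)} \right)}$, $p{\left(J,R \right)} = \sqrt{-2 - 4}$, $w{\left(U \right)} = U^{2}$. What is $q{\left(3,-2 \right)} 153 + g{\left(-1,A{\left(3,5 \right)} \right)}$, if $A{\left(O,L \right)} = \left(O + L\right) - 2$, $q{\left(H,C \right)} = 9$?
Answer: $1377 + i \sqrt{6} \approx 1377.0 + 2.4495 i$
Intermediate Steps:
$A{\left(O,L \right)} = -2 + L + O$ ($A{\left(O,L \right)} = \left(L + O\right) - 2 = -2 + L + O$)
$p{\left(J,R \right)} = i \sqrt{6}$ ($p{\left(J,R \right)} = \sqrt{-6} = i \sqrt{6}$)
$g{\left(N,m \right)} = i \sqrt{6}$
$q{\left(3,-2 \right)} 153 + g{\left(-1,A{\left(3,5 \right)} \right)} = 9 \cdot 153 + i \sqrt{6} = 1377 + i \sqrt{6}$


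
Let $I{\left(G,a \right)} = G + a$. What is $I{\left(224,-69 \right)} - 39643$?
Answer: $-39488$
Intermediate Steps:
$I{\left(224,-69 \right)} - 39643 = \left(224 - 69\right) - 39643 = 155 - 39643 = -39488$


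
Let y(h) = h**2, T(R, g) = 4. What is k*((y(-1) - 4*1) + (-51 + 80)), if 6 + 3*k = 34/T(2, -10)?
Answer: 65/3 ≈ 21.667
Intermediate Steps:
k = 5/6 (k = -2 + (34/4)/3 = -2 + (34*(1/4))/3 = -2 + (1/3)*(17/2) = -2 + 17/6 = 5/6 ≈ 0.83333)
k*((y(-1) - 4*1) + (-51 + 80)) = 5*(((-1)**2 - 4*1) + (-51 + 80))/6 = 5*((1 - 4) + 29)/6 = 5*(-3 + 29)/6 = (5/6)*26 = 65/3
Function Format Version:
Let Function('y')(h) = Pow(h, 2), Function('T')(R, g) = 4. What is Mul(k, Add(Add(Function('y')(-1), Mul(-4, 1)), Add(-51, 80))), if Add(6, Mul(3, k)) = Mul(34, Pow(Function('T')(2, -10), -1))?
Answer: Rational(65, 3) ≈ 21.667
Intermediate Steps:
k = Rational(5, 6) (k = Add(-2, Mul(Rational(1, 3), Mul(34, Pow(4, -1)))) = Add(-2, Mul(Rational(1, 3), Mul(34, Rational(1, 4)))) = Add(-2, Mul(Rational(1, 3), Rational(17, 2))) = Add(-2, Rational(17, 6)) = Rational(5, 6) ≈ 0.83333)
Mul(k, Add(Add(Function('y')(-1), Mul(-4, 1)), Add(-51, 80))) = Mul(Rational(5, 6), Add(Add(Pow(-1, 2), Mul(-4, 1)), Add(-51, 80))) = Mul(Rational(5, 6), Add(Add(1, -4), 29)) = Mul(Rational(5, 6), Add(-3, 29)) = Mul(Rational(5, 6), 26) = Rational(65, 3)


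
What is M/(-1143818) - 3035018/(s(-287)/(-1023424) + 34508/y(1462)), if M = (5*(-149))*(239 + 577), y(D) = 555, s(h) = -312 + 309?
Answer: -140842593544456907160/2885388510250259 ≈ -48812.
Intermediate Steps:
s(h) = -3
M = -607920 (M = -745*816 = -607920)
M/(-1143818) - 3035018/(s(-287)/(-1023424) + 34508/y(1462)) = -607920/(-1143818) - 3035018/(-3/(-1023424) + 34508/555) = -607920*(-1/1143818) - 3035018/(-3*(-1/1023424) + 34508*(1/555)) = 303960/571909 - 3035018/(3/1023424 + 34508/555) = 303960/571909 - 3035018/35316317057/568000320 = 303960/571909 - 3035018*568000320/35316317057 = 303960/571909 - 246270170743680/5045188151 = -140842593544456907160/2885388510250259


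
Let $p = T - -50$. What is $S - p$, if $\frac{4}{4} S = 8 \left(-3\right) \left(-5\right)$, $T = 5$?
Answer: $65$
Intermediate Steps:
$p = 55$ ($p = 5 - -50 = 5 + 50 = 55$)
$S = 120$ ($S = 8 \left(-3\right) \left(-5\right) = \left(-24\right) \left(-5\right) = 120$)
$S - p = 120 - 55 = 65$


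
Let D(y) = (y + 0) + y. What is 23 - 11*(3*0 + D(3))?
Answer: -43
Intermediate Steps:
D(y) = 2*y (D(y) = y + y = 2*y)
23 - 11*(3*0 + D(3)) = 23 - 11*(3*0 + 2*3) = 23 - 11*(0 + 6) = 23 - 11*6 = 23 - 66 = -43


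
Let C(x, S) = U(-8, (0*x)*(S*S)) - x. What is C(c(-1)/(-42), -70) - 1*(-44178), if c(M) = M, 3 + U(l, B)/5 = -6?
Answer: 1853585/42 ≈ 44133.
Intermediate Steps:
U(l, B) = -45 (U(l, B) = -15 + 5*(-6) = -15 - 30 = -45)
C(x, S) = -45 - x
C(c(-1)/(-42), -70) - 1*(-44178) = (-45 - (-1)/(-42)) - 1*(-44178) = (-45 - (-1)*(-1)/42) + 44178 = (-45 - 1*1/42) + 44178 = (-45 - 1/42) + 44178 = -1891/42 + 44178 = 1853585/42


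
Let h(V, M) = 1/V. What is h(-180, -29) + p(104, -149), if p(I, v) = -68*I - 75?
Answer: -1286461/180 ≈ -7147.0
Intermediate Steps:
p(I, v) = -75 - 68*I
h(-180, -29) + p(104, -149) = 1/(-180) + (-75 - 68*104) = -1/180 + (-75 - 7072) = -1/180 - 7147 = -1286461/180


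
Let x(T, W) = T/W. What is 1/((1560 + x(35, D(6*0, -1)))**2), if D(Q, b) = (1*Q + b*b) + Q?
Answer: 1/2544025 ≈ 3.9308e-7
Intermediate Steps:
D(Q, b) = b**2 + 2*Q (D(Q, b) = (Q + b**2) + Q = b**2 + 2*Q)
1/((1560 + x(35, D(6*0, -1)))**2) = 1/((1560 + 35/((-1)**2 + 2*(6*0)))**2) = 1/((1560 + 35/(1 + 2*0))**2) = 1/((1560 + 35/(1 + 0))**2) = 1/((1560 + 35/1)**2) = 1/((1560 + 35*1)**2) = 1/((1560 + 35)**2) = 1/(1595**2) = 1/2544025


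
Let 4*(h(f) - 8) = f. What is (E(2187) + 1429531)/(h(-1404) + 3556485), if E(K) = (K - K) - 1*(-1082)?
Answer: 1430613/3556142 ≈ 0.40229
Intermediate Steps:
E(K) = 1082 (E(K) = 0 + 1082 = 1082)
h(f) = 8 + f/4
(E(2187) + 1429531)/(h(-1404) + 3556485) = (1082 + 1429531)/((8 + (¼)*(-1404)) + 3556485) = 1430613/((8 - 351) + 3556485) = 1430613/(-343 + 3556485) = 1430613/3556142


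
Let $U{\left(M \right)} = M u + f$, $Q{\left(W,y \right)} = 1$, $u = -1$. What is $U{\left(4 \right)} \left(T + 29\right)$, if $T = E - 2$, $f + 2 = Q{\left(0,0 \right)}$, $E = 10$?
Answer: $-185$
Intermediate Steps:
$f = -1$ ($f = -2 + 1 = -1$)
$T = 8$ ($T = 10 - 2 = 8$)
$U{\left(M \right)} = -1 - M$ ($U{\left(M \right)} = M \left(-1\right) - 1 = - M - 1 = -1 - M$)
$U{\left(4 \right)} \left(T + 29\right) = \left(-1 - 4\right) \left(8 + 29\right) = \left(-1 - 4\right) 37 = \left(-5\right) 37 = -185$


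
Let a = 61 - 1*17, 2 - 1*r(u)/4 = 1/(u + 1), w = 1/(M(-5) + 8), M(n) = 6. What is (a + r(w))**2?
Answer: 524176/225 ≈ 2329.7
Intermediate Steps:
w = 1/14 (w = 1/(6 + 8) = 1/14 ≈ 0.071429)
r(u) = 8 - 4/(1 + u) (r(u) = 8 - 4/(u + 1) = 8 - 4/(1 + u))
a = 44 (a = 61 - 17 = 44)
(a + r(w))**2 = (44 + 4*(1 + 2*(1/14))/(1 + 1/14))**2 = (44 + 4*(1 + 1/7)/(15/14))**2 = (44 + 4*(14/15)*(8/7))**2 = (44 + 64/15)**2 = (724/15)**2 = 524176/225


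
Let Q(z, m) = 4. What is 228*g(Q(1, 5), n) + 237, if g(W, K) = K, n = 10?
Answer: 2517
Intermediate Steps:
228*g(Q(1, 5), n) + 237 = 228*10 + 237 = 2280 + 237 = 2517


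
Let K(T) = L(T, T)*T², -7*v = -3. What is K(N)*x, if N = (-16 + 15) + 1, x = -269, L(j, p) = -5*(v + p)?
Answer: 0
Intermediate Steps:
v = 3/7 (v = -⅐*(-3) = 3/7 ≈ 0.42857)
L(j, p) = -15/7 - 5*p (L(j, p) = -5*(3/7 + p) = -15/7 - 5*p)
N = 0 (N = -1 + 1 = 0)
K(T) = T²*(-15/7 - 5*T) (K(T) = (-15/7 - 5*T)*T² = T²*(-15/7 - 5*T))
K(N)*x = (0²*(-15/7 - 5*0))*(-269) = (0*(-15/7 + 0))*(-269) = (0*(-15/7))*(-269) = 0*(-269) = 0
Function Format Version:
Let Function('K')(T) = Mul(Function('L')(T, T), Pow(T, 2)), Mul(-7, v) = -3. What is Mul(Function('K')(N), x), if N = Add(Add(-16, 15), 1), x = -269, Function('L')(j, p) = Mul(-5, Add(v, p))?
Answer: 0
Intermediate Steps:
v = Rational(3, 7) (v = Mul(Rational(-1, 7), -3) = Rational(3, 7) ≈ 0.42857)
Function('L')(j, p) = Add(Rational(-15, 7), Mul(-5, p)) (Function('L')(j, p) = Mul(-5, Add(Rational(3, 7), p)) = Add(Rational(-15, 7), Mul(-5, p)))
N = 0 (N = Add(-1, 1) = 0)
Function('K')(T) = Mul(Pow(T, 2), Add(Rational(-15, 7), Mul(-5, T))) (Function('K')(T) = Mul(Add(Rational(-15, 7), Mul(-5, T)), Pow(T, 2)) = Mul(Pow(T, 2), Add(Rational(-15, 7), Mul(-5, T))))
Mul(Function('K')(N), x) = Mul(Mul(Pow(0, 2), Add(Rational(-15, 7), Mul(-5, 0))), -269) = Mul(Mul(0, Add(Rational(-15, 7), 0)), -269) = Mul(Mul(0, Rational(-15, 7)), -269) = Mul(0, -269) = 0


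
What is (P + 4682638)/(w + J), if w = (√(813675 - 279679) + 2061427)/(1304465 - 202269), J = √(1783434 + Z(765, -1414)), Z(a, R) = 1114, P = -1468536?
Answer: 3542570367992/(2061427 + 2*√133499 + 2204392*√446137) ≈ 2402.6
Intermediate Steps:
J = 2*√446137 (J = √(1783434 + 1114) = √1784548 = 2*√446137 ≈ 1335.9)
w = 2061427/1102196 + √133499/551098 (w = (√533996 + 2061427)/1102196 = (2*√133499 + 2061427)*(1/1102196) = (2061427 + 2*√133499)*(1/1102196) = 2061427/1102196 + √133499/551098 ≈ 1.8710)
(P + 4682638)/(w + J) = (-1468536 + 4682638)/((2061427/1102196 + √133499/551098) + 2*√446137) = 3214102/(2061427/1102196 + 2*√446137 + √133499/551098)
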